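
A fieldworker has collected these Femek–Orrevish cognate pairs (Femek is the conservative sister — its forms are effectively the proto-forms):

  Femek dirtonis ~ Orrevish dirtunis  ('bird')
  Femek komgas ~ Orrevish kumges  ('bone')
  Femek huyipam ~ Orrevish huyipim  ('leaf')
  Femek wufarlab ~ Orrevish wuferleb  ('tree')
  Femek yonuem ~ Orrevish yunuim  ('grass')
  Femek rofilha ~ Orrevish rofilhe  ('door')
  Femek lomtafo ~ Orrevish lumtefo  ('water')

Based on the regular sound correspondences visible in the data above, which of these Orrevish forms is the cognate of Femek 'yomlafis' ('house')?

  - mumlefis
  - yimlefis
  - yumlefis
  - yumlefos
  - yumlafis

yumlefis

komgas ~ kumges, lomtafo ~ lumtefo — Femek o corresponds to Orrevish u after a consonant, before a nasal.
lomtafo ~ lumtefo — Femek a corresponds to Orrevish e after a consonant, before a labial obstruent.
Applying these to Femek 'yomlafis':
  yomlafis → yumlafis   (o→u after a consonant, before a nasal)
  yumlafis → yumlefis   (a→e after a consonant, before a labial obstruent)
So the Orrevish cognate is 'yumlefis'.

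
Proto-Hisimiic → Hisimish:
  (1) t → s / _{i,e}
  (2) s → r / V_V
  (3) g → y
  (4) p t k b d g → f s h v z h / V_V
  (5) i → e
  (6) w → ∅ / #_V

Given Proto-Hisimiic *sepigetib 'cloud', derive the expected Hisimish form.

sefeyereb

Hisimish: *sepigetib
  sepigetib → sepigesib   [palatalisation]
  sepigesib → sepigerib   [rhotacism]
  sepigerib → sepiyerib   [unconditioned shift]
  sepiyerib → sefiyerib   [intervocalic lenition]
  sefiyerib → sefeyereb   [vowel merger]
  sefeyereb (rule 6 does not apply)
  giving Hisimish sefeyereb.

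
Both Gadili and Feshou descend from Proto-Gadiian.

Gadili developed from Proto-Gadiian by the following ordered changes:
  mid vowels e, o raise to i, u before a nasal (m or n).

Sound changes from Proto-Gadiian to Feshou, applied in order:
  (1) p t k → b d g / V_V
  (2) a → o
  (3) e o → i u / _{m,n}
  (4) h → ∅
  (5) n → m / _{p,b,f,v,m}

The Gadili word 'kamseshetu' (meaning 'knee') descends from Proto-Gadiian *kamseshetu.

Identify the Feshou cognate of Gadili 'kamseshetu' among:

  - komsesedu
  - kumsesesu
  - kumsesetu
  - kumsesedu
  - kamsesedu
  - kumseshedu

Feshou: *kamseshetu > kamseshedu > komseshedu > kumseshedu > kumsesedu  (by intervocalic voicing, vowel merger, pre-nasal raising, h-loss)
Among the options, 'kumsesedu' alone shows every Feshou change applied in order.

kumsesedu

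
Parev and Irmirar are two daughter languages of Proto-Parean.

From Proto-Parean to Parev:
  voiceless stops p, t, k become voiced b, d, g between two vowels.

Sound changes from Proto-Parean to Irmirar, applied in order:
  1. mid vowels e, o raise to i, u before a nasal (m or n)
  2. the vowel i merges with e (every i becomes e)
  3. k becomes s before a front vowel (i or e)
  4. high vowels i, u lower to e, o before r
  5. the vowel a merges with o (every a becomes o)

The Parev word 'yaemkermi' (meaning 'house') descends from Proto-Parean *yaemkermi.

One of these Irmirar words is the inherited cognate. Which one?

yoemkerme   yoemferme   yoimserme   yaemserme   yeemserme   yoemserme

Irmirar: start from *yaemkermi.
  rule 1 (pre-nasal raising): yaemkermi → yaimkermi
  rule 2 (vowel merger): yaimkermi → yaemkerme
  rule 3 (palatalisation): yaemkerme → yaemserme
  rule 4: no change — yaemserme
  rule 5 (vowel merger): yaemserme → yoemserme
  ⇒ Irmirar yoemserme

yoemserme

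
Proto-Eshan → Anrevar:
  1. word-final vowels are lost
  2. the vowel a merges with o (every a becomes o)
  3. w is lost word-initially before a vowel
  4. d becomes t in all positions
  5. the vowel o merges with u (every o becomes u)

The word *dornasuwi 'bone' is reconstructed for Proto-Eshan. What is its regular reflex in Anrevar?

turnusuw

Anrevar: start from *dornasuwi.
  rule 1 (apocope): dornasuwi → dornasuw
  rule 2 (vowel merger): dornasuw → dornosuw
  rule 3: no change — dornosuw
  rule 4 (unconditioned shift): dornosuw → tornosuw
  rule 5 (vowel merger): tornosuw → turnusuw
  ⇒ Anrevar turnusuw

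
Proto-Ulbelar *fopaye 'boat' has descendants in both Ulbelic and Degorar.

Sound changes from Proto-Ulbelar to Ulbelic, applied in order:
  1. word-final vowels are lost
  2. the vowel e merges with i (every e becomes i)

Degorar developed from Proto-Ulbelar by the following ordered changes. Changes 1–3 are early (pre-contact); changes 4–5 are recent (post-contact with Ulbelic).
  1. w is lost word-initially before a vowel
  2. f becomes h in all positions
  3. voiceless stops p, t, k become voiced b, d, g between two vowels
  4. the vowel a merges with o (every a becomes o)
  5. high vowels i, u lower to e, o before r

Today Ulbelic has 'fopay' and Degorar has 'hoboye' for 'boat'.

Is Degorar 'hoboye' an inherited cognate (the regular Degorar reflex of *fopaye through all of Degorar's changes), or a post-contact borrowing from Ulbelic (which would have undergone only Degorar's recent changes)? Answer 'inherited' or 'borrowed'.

If inherited, *fopaye would pass through all of Degorar's changes:
Degorar: *fopaye
  fopaye (rule 1 does not apply)
  fopaye → hopaye   [unconditioned shift]
  hopaye → hobaye   [intervocalic voicing]
  hobaye → hoboye   [vowel merger]
  hoboye (rule 5 does not apply)
  giving Degorar hoboye.
If borrowed from Ulbelic 'fopay' after the early changes, it would undergo only the recent ones:
  rule 4 (vowel merger): fopay → fopoy
  rule 5 (pre-rhotic lowering): no change (fopoy)
  ⇒ as a loan: fopoy
Degorar 'hoboye' matches the inherited outcome exactly, so it is an inherited cognate, not a loan.

inherited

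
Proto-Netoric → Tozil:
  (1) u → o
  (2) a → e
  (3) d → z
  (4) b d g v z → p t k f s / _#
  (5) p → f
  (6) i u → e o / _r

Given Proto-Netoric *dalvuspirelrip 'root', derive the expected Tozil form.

zelvosferelrif

Tozil: *dalvuspirelrip > dalvospirelrip > delvospirelrip > zelvospirelrip > zelvosfirelrif > zelvosferelrif  (by vowel merger, vowel merger, unconditioned shift, unconditioned shift, pre-rhotic lowering)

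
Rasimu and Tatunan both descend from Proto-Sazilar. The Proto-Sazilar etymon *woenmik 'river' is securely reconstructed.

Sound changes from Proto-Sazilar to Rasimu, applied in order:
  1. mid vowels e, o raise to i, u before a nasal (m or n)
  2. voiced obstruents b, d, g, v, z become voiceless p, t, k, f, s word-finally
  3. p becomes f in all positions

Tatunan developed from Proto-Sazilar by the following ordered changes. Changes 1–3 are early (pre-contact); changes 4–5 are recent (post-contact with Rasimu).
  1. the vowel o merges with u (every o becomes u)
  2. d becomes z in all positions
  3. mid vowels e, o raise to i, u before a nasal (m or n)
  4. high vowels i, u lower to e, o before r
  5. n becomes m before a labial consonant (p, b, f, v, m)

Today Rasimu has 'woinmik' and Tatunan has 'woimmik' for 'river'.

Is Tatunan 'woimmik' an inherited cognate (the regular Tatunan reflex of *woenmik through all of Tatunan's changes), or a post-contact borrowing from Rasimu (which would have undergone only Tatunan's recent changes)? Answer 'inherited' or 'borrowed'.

If inherited, *woenmik would pass through all of Tatunan's changes:
Tatunan: *woenmik > wuenmik > wuinmik > wuimmik  (by vowel merger, pre-nasal raising, nasal place assimilation)
If borrowed from Rasimu 'woinmik' after the early changes, it would undergo only the recent ones:
  rule 4 (pre-rhotic lowering): no change (woinmik)
  rule 5 (nasal place assimilation): woinmik → woimmik
  ⇒ as a loan: woimmik
Tatunan 'woimmik' matches the loan outcome 'woimmik', not the inherited 'wuimmik' — it skipped the early Tatunan changes, so it was borrowed from Rasimu.

borrowed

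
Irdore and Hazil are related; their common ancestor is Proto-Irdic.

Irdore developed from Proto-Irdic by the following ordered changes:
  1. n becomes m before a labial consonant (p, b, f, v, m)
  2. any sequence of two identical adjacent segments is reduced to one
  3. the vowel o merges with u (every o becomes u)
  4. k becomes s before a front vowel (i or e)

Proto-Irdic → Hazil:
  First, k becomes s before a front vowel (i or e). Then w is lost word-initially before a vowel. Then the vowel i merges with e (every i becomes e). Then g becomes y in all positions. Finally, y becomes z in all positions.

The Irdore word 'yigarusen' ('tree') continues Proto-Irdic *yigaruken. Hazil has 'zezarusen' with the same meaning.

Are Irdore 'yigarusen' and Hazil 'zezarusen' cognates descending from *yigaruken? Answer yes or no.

yes

Derive the expected Hazil reflex of *yigaruken:
Hazil: start from *yigaruken.
  rule 1 (palatalisation): yigaruken → yigarusen
  rule 2: no change — yigarusen
  rule 3 (vowel merger): yigarusen → yegarusen
  rule 4 (unconditioned shift): yegarusen → yeyarusen
  rule 5 (unconditioned shift): yeyarusen → zezarusen
  ⇒ Hazil zezarusen
Hazil 'zezarusen' matches the regular reflex exactly, so the pair is cognate.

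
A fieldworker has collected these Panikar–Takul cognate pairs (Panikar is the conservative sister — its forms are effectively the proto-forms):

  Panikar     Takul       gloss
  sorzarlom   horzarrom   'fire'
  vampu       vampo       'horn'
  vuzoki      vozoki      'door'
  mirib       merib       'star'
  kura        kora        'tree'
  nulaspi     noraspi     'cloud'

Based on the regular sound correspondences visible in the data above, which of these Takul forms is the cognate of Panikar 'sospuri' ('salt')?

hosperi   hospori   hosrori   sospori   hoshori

sorzarlom ~ horzarrom — Panikar s corresponds to Takul h word-initially before a back vowel.
kura ~ kora — Panikar u corresponds to Takul o after a consonant, before r.
Applying these to Panikar 'sospuri':
  sospuri → hospuri   (s→h word-initially before a back vowel)
  hospuri → hospori   (u→o after a consonant, before r)
So the Takul cognate is 'hospori'.

hospori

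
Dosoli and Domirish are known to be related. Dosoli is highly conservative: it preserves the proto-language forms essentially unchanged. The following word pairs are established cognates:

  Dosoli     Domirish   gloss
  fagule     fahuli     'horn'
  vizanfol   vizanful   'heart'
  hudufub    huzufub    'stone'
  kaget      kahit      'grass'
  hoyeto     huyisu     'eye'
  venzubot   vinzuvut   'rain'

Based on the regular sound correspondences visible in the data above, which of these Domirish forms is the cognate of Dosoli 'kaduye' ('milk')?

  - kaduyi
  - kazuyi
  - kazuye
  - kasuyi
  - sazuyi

kazuyi

hudufub ~ huzufub — Dosoli d corresponds to Domirish z between vowels (before a back vowel).
fagule ~ fahuli — Dosoli e corresponds to Domirish i word-finally.
Applying these to Dosoli 'kaduye':
  kaduye → kazuye   (d→z between vowels (before a back vowel))
  kazuye → kazuyi   (e→i word-finally)
So the Domirish cognate is 'kazuyi'.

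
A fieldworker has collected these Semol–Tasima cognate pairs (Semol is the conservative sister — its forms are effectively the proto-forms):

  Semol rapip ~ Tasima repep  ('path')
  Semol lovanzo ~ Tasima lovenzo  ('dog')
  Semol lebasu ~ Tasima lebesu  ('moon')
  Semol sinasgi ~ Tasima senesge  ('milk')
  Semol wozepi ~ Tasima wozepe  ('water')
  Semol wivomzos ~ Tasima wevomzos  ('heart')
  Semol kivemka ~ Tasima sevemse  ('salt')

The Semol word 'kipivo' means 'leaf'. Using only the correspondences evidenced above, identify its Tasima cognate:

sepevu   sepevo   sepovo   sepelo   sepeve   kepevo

kivemka ~ sevemse — Semol k corresponds to Tasima s word-initially before a front vowel.
rapip ~ repep — Semol i corresponds to Tasima e after a consonant, before a labial obstruent.
wivomzos ~ wevomzos, kivemka ~ sevemse — Semol i corresponds to Tasima e after a consonant, before a labial obstruent.
Applying these to Semol 'kipivo':
  kipivo → sipivo   (k→s word-initially before a front vowel)
  sipivo → sepivo   (i→e after a consonant, before a labial obstruent)
  sepivo → sepevo   (i→e after a consonant, before a labial obstruent)
So the Tasima cognate is 'sepevo'.

sepevo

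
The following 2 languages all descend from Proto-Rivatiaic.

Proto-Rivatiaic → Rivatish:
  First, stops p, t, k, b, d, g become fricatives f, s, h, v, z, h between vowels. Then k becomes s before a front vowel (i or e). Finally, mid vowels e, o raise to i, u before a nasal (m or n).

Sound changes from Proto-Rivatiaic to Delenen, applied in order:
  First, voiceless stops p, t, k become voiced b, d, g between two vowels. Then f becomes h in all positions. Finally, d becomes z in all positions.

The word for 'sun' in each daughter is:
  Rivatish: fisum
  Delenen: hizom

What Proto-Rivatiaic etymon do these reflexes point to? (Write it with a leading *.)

*fitom

Position 4: Rivatish has u, Delenen has o. Delenen preserves o here (none of its changes turn any other segment into o), so the proto-segment is *o.
Position 3: Rivatish has s, Delenen has z. Taking the neighbouring segments as reconstructed: Rivatish s could go back to *t or *s; Delenen z could go back to *t or *d or *z — the one source consistent with every daughter is *t.
Position 1: Rivatish has f, Delenen has h. Taking the neighbouring segments as reconstructed: Rivatish f can only go back to *f; Delenen h could go back to *f or *h — the one source consistent with every daughter is *f.
The remaining positions agree across the daughters. Check the candidate against every language:
Rivatish: start from *fitom.
  rule 1 (intervocalic lenition): fitom → fisom
  rule 2: no change — fisom
  rule 3 (pre-nasal raising): fisom → fisum
  ⇒ Rivatish fisum
Delenen: start from *fitom.
  rule 1 (intervocalic voicing): fitom → fidom
  rule 2 (unconditioned shift): fidom → hidom
  rule 3 (unconditioned shift): hidom → hizom
  ⇒ Delenen hizom
No other proto-form is consistent with every reflex, so the reconstruction is *fitom.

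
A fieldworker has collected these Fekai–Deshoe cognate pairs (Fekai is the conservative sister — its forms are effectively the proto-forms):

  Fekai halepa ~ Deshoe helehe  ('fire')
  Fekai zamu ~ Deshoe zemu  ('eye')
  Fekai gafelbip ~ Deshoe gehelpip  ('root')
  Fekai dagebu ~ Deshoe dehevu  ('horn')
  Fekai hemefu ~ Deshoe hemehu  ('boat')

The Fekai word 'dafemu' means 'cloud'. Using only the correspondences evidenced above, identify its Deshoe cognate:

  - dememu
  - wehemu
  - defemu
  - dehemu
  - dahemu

gafelbip ~ gehelpip — Fekai a corresponds to Deshoe e after a consonant, before a labial obstruent.
gafelbip ~ gehelpip — Fekai f corresponds to Deshoe h between vowels (before a front vowel).
Applying these to Fekai 'dafemu':
  dafemu → defemu   (a→e after a consonant, before a labial obstruent)
  defemu → dehemu   (f→h between vowels (before a front vowel))
So the Deshoe cognate is 'dehemu'.

dehemu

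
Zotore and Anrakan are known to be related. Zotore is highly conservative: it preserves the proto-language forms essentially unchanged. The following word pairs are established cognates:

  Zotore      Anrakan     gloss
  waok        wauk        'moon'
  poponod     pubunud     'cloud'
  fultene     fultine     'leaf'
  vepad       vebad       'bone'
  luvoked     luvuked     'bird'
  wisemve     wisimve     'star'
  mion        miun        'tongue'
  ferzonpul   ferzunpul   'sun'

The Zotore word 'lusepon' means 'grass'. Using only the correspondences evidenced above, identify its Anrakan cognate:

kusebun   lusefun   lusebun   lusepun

lusebun

poponod ~ pubunud — Zotore p corresponds to Anrakan b between vowels (before a back vowel).
poponod ~ pubunud, ferzonpul ~ ferzunpul — Zotore o corresponds to Anrakan u after a consonant, before a nasal.
Applying these to Zotore 'lusepon':
  lusepon → lusebon   (p→b between vowels (before a back vowel))
  lusebon → lusebun   (o→u after a consonant, before a nasal)
So the Anrakan cognate is 'lusebun'.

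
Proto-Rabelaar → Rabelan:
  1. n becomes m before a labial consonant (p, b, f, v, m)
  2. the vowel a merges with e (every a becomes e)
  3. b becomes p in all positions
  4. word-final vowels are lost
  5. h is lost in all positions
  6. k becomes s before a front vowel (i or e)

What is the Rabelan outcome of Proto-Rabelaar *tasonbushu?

tesompus

Rabelan: start from *tasonbushu.
  rule 1 (nasal place assimilation): tasonbushu → tasombushu
  rule 2 (vowel merger): tasombushu → tesombushu
  rule 3 (unconditioned shift): tesombushu → tesompushu
  rule 4 (apocope): tesompushu → tesompush
  rule 5 (h-loss): tesompush → tesompus
  rule 6: no change — tesompus
  ⇒ Rabelan tesompus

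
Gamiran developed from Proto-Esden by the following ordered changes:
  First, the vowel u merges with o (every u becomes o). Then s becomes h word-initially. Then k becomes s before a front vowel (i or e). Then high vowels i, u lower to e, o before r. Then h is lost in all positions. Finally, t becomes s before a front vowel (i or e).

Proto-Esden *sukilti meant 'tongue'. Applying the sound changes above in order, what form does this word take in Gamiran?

Gamiran: *sukilti
  sukilti → sokilti   [vowel merger]
  sokilti → hokilti   [debuccalisation]
  hokilti → hosilti   [palatalisation]
  hosilti (rule 4 does not apply)
  hosilti → osilti   [h-loss]
  osilti → osilsi   [palatalisation]
  giving Gamiran osilsi.

osilsi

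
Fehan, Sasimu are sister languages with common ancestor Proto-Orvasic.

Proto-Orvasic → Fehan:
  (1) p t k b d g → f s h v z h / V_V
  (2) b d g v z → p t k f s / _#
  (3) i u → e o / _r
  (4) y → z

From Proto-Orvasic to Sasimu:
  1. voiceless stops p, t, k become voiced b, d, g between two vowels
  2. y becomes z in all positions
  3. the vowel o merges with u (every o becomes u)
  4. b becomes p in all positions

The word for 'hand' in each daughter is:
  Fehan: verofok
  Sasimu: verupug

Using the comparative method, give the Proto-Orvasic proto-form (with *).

Position 7: Fehan has k, Sasimu has g. Taking the neighbouring segments as reconstructed: Fehan k could go back to *k or *g; Sasimu g can only go back to *g — the one source consistent with every daughter is *g.
Position 6: Fehan has o, Sasimu has u. Taking the neighbouring segments as reconstructed: Fehan o can only go back to *o; Sasimu u could go back to *o or *u — the one source consistent with every daughter is *o.
Verify the candidate proto-form against each daughter:
Fehan: start from *veropog.
  rule 1 (intervocalic lenition): veropog → verofog
  rule 2 (final devoicing): verofog → verofok
  rule 3: no change — verofok
  rule 4: no change — verofok
  ⇒ Fehan verofok
Sasimu: *veropog
  veropog → verobog   [intervocalic voicing]
  verobog (rule 2 does not apply)
  verobog → verubug   [vowel merger]
  verubug → verupug   [unconditioned shift]
  giving Sasimu verupug.
No other proto-form is consistent with every reflex, so the reconstruction is *veropog.

*veropog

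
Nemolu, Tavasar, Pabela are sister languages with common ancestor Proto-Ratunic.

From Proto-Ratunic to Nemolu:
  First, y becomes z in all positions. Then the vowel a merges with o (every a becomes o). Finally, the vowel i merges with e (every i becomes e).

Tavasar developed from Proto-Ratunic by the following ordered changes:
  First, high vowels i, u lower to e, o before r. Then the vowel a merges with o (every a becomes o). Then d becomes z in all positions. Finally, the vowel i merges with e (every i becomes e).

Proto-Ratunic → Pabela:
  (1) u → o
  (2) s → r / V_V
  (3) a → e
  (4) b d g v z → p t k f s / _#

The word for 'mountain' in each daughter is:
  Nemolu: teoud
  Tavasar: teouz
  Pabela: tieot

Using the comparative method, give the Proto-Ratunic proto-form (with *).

*tiaud

Position 5: Nemolu has d, Tavasar has z, Pabela has t. Nemolu preserves d here (none of its changes turn any other segment into d), so the proto-segment is *d.
Position 4: Nemolu has u, Tavasar has u, Pabela has o. Nemolu preserves u here (none of its changes turn any other segment into u), so the proto-segment is *u.
Position 3: Nemolu has o, Tavasar has o, Pabela has e. Taking the neighbouring segments as reconstructed: Nemolu o could go back to *a or *o; Tavasar o could go back to *a or *o; Pabela e could go back to *a or *e — the one source consistent with every daughter is *a.
Verify the candidate proto-form against each daughter:
Nemolu: start from *tiaud.
  rule 1: no change — tiaud
  rule 2 (vowel merger): tiaud → tioud
  rule 3 (vowel merger): tioud → teoud
  ⇒ Nemolu teoud
Tavasar: *tiaud
  tiaud (rule 1 does not apply)
  tiaud → tioud   [vowel merger]
  tioud → tiouz   [unconditioned shift]
  tiouz → teouz   [vowel merger]
  giving Tavasar teouz.
Pabela: start from *tiaud.
  rule 1 (vowel merger): tiaud → tiaod
  rule 2: no change — tiaod
  rule 3 (vowel merger): tiaod → tieod
  rule 4 (final devoicing): tieod → tieot
  ⇒ Pabela tieot
*tiaud is the unique common source.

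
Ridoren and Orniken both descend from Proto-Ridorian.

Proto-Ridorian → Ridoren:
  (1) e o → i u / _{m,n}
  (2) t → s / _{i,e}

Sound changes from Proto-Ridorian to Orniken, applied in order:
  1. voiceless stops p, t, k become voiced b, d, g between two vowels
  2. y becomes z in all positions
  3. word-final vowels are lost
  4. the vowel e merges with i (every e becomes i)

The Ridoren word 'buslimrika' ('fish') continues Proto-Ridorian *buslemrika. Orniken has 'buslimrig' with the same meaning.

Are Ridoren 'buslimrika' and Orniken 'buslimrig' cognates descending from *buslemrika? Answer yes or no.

yes

Derive the expected Orniken reflex of *buslemrika:
Orniken: start from *buslemrika.
  rule 1 (intervocalic voicing): buslemrika → buslemriga
  rule 2: no change — buslemriga
  rule 3 (apocope): buslemriga → buslemrig
  rule 4 (vowel merger): buslemrig → buslimrig
  ⇒ Orniken buslimrig
Orniken 'buslimrig' matches the regular reflex exactly, so the pair is cognate.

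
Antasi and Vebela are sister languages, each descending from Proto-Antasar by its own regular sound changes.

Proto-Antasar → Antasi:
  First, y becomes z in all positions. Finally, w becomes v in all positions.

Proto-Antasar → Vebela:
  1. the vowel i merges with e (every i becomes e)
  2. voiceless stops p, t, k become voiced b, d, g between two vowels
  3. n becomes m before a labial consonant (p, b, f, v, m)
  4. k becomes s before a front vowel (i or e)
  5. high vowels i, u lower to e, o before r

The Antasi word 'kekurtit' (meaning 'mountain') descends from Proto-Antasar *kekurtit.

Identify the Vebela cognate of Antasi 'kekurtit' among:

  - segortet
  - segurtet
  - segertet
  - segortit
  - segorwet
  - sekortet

Vebela: *kekurtit > kekurtet > kegurtet > segurtet > segortet  (by vowel merger, intervocalic voicing, palatalisation, pre-rhotic lowering)
Only 'segortet' matches the regular Vebela development of *kekurtit.

segortet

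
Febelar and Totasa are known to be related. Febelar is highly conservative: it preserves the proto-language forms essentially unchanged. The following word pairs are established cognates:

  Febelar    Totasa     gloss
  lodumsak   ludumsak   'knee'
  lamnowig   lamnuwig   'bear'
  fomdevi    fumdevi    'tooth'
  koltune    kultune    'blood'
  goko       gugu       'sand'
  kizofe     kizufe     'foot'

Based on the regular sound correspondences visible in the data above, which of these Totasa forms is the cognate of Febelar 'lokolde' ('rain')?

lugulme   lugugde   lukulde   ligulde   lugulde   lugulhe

lugulde

lodumsak ~ ludumsak, lamnowig ~ lamnuwig — Febelar o corresponds to Totasa u after a consonant, before a consonant other than r, m, n, p, b, f, v.
goko ~ gugu — Febelar k corresponds to Totasa g between vowels (before a back vowel).
Applying these to Febelar 'lokolde':
  lokolde → lukolde   (o→u after a consonant, before a consonant other than r, m, n, p, b, f, v)
  lukolde → lugolde   (k→g between vowels (before a back vowel))
  lugolde → lugulde   (o→u after a consonant, before a consonant other than r, m, n, p, b, f, v)
So the Totasa cognate is 'lugulde'.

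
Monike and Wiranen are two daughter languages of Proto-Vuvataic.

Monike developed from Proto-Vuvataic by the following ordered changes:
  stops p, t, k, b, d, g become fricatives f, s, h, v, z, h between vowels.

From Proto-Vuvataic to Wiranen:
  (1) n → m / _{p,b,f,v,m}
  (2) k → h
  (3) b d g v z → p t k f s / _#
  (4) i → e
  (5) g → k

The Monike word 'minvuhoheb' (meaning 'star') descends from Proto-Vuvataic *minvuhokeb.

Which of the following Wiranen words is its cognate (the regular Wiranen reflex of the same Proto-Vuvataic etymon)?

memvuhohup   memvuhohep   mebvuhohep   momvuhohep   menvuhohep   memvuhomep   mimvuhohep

memvuhohep

Wiranen: start from *minvuhokeb.
  rule 1 (nasal place assimilation): minvuhokeb → mimvuhokeb
  rule 2 (unconditioned shift): mimvuhokeb → mimvuhoheb
  rule 3 (final devoicing): mimvuhoheb → mimvuhohep
  rule 4 (vowel merger): mimvuhohep → memvuhohep
  rule 5: no change — memvuhohep
  ⇒ Wiranen memvuhohep
Among the options, 'memvuhohep' alone shows every Wiranen change applied in order.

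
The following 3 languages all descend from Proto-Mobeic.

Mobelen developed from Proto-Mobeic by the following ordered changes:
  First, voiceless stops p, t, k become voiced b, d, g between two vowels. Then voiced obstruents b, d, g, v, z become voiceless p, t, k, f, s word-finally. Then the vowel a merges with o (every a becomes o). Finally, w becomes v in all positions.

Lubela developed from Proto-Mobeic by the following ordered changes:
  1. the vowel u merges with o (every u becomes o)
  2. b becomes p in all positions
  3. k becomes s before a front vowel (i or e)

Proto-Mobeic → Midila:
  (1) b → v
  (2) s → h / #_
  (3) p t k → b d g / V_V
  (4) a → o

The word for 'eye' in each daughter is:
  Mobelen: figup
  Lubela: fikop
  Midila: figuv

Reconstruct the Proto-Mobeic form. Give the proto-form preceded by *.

*fikub

Position 3: Mobelen has g, Lubela has k, Midila has g. Lubela preserves k here (none of its changes turn any other segment into k), so the proto-segment is *k.
Position 4: Mobelen has u, Lubela has o, Midila has u. Mobelen preserves u here (none of its changes turn any other segment into u), so the proto-segment is *u.
Position 5: Mobelen has p, Lubela has p, Midila has v. Taking the neighbouring segments as reconstructed: Mobelen p could go back to *p or *b; Lubela p could go back to *p or *b; Midila v could go back to *b or *v — the one source consistent with every daughter is *b.
This points to *fikub. Verify forward in each daughter:
Mobelen: *fikub
  fikub → figub   [intervocalic voicing]
  figub → figup   [final devoicing]
  figup (rule 3 does not apply)
  figup (rule 4 does not apply)
  giving Mobelen figup.
Lubela: *fikub
  fikub → fikob   [vowel merger]
  fikob → fikop   [unconditioned shift]
  fikop (rule 3 does not apply)
  giving Lubela fikop.
Midila: start from *fikub.
  rule 1 (unconditioned shift): fikub → fikuv
  rule 2: no change — fikuv
  rule 3 (intervocalic voicing): fikuv → figuv
  rule 4: no change — figuv
  ⇒ Midila figuv
No other proto-form is consistent with every reflex, so the reconstruction is *fikub.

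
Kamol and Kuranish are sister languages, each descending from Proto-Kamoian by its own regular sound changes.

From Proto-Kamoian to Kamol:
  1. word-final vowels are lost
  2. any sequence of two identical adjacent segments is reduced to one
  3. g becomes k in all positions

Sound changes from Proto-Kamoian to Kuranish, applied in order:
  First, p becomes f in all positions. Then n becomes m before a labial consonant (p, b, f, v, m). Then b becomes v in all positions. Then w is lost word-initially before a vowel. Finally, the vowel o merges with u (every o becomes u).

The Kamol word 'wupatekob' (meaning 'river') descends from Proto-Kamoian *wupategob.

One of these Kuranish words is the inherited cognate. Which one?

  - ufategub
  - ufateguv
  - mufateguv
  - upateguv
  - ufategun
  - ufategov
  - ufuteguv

ufateguv

Kuranish: *wupategob > wufategob > wufategov > ufategov > ufateguv  (by unconditioned shift, unconditioned shift, glide loss, vowel merger)
Among the options, 'ufateguv' alone shows every Kuranish change applied in order.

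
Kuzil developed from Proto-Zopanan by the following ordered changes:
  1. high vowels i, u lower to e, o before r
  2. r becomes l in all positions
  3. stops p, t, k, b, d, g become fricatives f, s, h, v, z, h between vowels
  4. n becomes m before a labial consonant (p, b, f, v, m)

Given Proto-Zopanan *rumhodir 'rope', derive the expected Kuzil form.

lumhozel

Kuzil: start from *rumhodir.
  rule 1 (pre-rhotic lowering): rumhodir → rumhoder
  rule 2 (unconditioned shift): rumhoder → lumhodel
  rule 3 (intervocalic lenition): lumhodel → lumhozel
  rule 4: no change — lumhozel
  ⇒ Kuzil lumhozel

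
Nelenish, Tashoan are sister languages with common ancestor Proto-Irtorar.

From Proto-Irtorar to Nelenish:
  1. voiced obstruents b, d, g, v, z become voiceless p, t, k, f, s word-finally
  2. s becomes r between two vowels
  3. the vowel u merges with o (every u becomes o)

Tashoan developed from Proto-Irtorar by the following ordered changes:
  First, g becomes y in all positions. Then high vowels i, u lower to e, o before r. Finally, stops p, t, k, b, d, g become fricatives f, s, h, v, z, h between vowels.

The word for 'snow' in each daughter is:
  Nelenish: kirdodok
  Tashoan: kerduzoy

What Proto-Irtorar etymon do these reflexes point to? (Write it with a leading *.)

*kirdudog

Position 5: Nelenish has o, Tashoan has u. Tashoan preserves u here (none of its changes turn any other segment into u), so the proto-segment is *u.
Position 8: Nelenish has k, Tashoan has y. Taking the neighbouring segments as reconstructed: Nelenish k could go back to *k or *g; Tashoan y could go back to *g or *y — the one source consistent with every daughter is *g.
Position 2: Nelenish has i, Tashoan has e. Nelenish preserves i here (none of its changes turn any other segment into i), so the proto-segment is *i.
Verify the candidate proto-form against each daughter:
Nelenish: start from *kirdudog.
  rule 1 (final devoicing): kirdudog → kirdudok
  rule 2: no change — kirdudok
  rule 3 (vowel merger): kirdudok → kirdodok
  ⇒ Nelenish kirdodok
Tashoan: *kirdudog > kirdudoy > kerdudoy > kerduzoy  (by unconditioned shift, pre-rhotic lowering, intervocalic lenition)
No other proto-form is consistent with every reflex, so the reconstruction is *kirdudog.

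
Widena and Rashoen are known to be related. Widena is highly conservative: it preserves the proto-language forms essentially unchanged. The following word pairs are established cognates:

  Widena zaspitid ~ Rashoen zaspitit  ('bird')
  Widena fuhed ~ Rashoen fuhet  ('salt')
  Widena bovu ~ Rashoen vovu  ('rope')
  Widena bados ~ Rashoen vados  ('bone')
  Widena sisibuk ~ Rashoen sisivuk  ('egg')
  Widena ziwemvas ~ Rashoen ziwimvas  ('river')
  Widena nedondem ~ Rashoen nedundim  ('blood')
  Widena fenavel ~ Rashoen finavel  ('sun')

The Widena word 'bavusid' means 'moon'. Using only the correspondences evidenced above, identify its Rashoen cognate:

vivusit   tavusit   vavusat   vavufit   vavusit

bados ~ vados — Widena b corresponds to Rashoen v word-initially before a back vowel.
zaspitid ~ zaspitit, fuhed ~ fuhet — Widena d corresponds to Rashoen t word-finally.
Applying these to Widena 'bavusid':
  bavusid → vavusid   (b→v word-initially before a back vowel)
  vavusid → vavusit   (d→t word-finally)
So the Rashoen cognate is 'vavusit'.

vavusit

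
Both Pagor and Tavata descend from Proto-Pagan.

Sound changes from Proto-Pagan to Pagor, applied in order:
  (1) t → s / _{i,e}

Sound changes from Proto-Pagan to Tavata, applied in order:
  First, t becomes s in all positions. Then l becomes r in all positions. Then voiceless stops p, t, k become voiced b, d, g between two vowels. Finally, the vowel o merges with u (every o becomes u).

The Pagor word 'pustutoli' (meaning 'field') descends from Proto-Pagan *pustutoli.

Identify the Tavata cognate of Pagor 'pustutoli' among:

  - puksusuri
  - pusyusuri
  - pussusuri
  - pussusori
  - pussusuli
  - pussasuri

Tavata: *pustutoli
  pustutoli → pussusoli   [unconditioned shift]
  pussusoli → pussusori   [unconditioned shift]
  pussusori (rule 3 does not apply)
  pussusori → pussusuri   [vowel merger]
  giving Tavata pussusuri.
Among the options, 'pussusuri' alone shows every Tavata change applied in order.

pussusuri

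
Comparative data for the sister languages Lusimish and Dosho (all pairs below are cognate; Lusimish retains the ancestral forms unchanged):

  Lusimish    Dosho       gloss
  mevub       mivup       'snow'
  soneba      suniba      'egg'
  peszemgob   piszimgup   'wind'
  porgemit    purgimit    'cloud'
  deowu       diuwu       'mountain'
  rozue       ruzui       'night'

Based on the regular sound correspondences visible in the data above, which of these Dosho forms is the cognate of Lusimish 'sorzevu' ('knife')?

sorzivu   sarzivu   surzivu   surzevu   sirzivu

surzivu

porgemit ~ purgimit — Lusimish o corresponds to Dosho u after a consonant, before r.
mevub ~ mivup — Lusimish e corresponds to Dosho i after a consonant, before a labial obstruent.
Applying these to Lusimish 'sorzevu':
  sorzevu → surzevu   (o→u after a consonant, before r)
  surzevu → surzivu   (e→i after a consonant, before a labial obstruent)
So the Dosho cognate is 'surzivu'.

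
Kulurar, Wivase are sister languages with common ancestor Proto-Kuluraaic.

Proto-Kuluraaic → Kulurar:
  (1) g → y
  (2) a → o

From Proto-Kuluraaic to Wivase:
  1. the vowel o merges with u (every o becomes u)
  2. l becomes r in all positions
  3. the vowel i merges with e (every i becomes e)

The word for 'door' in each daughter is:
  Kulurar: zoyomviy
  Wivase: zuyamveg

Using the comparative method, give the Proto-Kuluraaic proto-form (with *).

*zoyamvig

Position 4: Kulurar has o, Wivase has a. Wivase preserves a here (none of its changes turn any other segment into a), so the proto-segment is *a.
Position 8: Kulurar has y, Wivase has g. Wivase preserves g here (none of its changes turn any other segment into g), so the proto-segment is *g.
Position 2: Kulurar has o, Wivase has u. Taking the neighbouring segments as reconstructed: Kulurar o could go back to *a or *o; Wivase u could go back to *o or *u — the one source consistent with every daughter is *o.
Verify the candidate proto-form against each daughter:
Kulurar: *zoyamvig
  zoyamvig → zoyamviy   [unconditioned shift]
  zoyamviy → zoyomviy   [vowel merger]
  giving Kulurar zoyomviy.
Wivase: *zoyamvig > zuyamvig > zuyamveg  (by vowel merger, vowel merger)
Only *zoyamvig yields all of Kulurar zoyomviy, Wivase zuyamveg.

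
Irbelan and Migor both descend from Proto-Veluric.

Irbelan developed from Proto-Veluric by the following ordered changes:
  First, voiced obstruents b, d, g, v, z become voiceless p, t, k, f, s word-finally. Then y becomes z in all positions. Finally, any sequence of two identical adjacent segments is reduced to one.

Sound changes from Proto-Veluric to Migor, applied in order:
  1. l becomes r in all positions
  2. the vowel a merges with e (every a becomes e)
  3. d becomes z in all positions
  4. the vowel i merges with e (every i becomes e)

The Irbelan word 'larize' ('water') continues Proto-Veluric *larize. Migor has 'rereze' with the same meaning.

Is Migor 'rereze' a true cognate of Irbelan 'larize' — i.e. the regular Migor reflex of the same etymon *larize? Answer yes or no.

yes

Derive the expected Migor reflex of *larize:
Migor: start from *larize.
  rule 1 (unconditioned shift): larize → rarize
  rule 2 (vowel merger): rarize → rerize
  rule 3: no change — rerize
  rule 4 (vowel merger): rerize → rereze
  ⇒ Migor rereze
Migor 'rereze' matches the regular reflex exactly, so the pair is cognate.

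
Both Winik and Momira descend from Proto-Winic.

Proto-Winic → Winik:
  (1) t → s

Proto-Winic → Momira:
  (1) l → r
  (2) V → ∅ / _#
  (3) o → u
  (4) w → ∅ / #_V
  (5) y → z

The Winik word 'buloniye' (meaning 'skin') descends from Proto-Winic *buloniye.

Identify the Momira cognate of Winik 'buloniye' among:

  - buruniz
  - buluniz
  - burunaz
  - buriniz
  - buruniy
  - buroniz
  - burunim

buruniz

Momira: *buloniye
  buloniye → buroniye   [unconditioned shift]
  buroniye → buroniy   [apocope]
  buroniy → buruniy   [vowel merger]
  buruniy (rule 4 does not apply)
  buruniy → buruniz   [unconditioned shift]
  giving Momira buruniz.
The other candidates each miss or misapply at least one Momira change.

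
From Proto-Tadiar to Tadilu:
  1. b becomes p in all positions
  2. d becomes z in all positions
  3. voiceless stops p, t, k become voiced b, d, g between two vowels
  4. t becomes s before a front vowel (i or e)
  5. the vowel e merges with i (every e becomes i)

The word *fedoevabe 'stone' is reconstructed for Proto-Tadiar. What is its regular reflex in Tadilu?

fizoivabi

Tadilu: *fedoevabe > fedoevape > fezoevape > fezoevabe > fizoivabi  (by unconditioned shift, unconditioned shift, intervocalic voicing, vowel merger)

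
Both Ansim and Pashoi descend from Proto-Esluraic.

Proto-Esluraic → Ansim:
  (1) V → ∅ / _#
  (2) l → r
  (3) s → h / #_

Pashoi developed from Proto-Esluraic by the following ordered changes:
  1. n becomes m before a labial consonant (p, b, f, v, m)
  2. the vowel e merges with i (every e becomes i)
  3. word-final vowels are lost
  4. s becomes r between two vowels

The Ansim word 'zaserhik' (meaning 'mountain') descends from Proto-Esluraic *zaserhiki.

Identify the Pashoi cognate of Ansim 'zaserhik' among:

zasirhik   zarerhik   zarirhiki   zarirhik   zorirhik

zarirhik

Pashoi: start from *zaserhiki.
  rule 1: no change — zaserhiki
  rule 2 (vowel merger): zaserhiki → zasirhiki
  rule 3 (apocope): zasirhiki → zasirhik
  rule 4 (rhotacism): zasirhik → zarirhik
  ⇒ Pashoi zarirhik
Only 'zarirhik' matches the regular Pashoi development of *zaserhiki.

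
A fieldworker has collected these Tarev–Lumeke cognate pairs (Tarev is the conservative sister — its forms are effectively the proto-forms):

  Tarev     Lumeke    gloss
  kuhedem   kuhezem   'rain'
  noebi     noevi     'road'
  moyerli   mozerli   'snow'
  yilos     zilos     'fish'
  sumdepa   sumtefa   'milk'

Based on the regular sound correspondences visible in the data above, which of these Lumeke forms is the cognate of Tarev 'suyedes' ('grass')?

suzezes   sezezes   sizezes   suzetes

moyerli ~ mozerli — Tarev y corresponds to Lumeke z between vowels (before a front vowel).
kuhedem ~ kuhezem — Tarev d corresponds to Lumeke z between vowels (before a front vowel).
Applying these to Tarev 'suyedes':
  suyedes → suzedes   (y→z between vowels (before a front vowel))
  suzedes → suzezes   (d→z between vowels (before a front vowel))
So the Lumeke cognate is 'suzezes'.

suzezes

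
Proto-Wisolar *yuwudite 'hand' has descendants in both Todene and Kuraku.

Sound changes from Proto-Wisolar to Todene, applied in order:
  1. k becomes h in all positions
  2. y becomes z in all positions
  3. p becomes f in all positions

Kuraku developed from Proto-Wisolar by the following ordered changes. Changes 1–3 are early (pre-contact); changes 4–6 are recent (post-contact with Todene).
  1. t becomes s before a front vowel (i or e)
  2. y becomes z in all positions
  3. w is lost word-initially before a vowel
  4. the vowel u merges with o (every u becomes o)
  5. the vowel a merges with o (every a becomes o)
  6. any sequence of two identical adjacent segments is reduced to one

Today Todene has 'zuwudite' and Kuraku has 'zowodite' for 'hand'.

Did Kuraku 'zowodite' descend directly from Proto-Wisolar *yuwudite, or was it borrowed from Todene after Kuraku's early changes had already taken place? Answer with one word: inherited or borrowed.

If inherited, *yuwudite would pass through all of Kuraku's changes:
Kuraku: *yuwudite > yuwudise > zuwudise > zowodise  (by palatalisation, unconditioned shift, vowel merger)
If borrowed from Todene 'zuwudite' after the early changes, it would undergo only the recent ones:
  rule 4 (vowel merger): zuwudite → zowodite
  rule 5 (vowel merger): no change (zowodite)
  rule 6 (degemination): no change (zowodite)
  ⇒ as a loan: zowodite
Kuraku 'zowodite' matches the loan outcome 'zowodite', not the inherited 'zowodise' — it skipped the early Kuraku changes, so it was borrowed from Todene.

borrowed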